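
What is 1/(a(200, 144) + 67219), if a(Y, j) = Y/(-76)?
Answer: 19/1277111 ≈ 1.4877e-5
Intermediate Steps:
a(Y, j) = -Y/76 (a(Y, j) = Y*(-1/76) = -Y/76)
1/(a(200, 144) + 67219) = 1/(-1/76*200 + 67219) = 1/(-50/19 + 67219) = 1/(1277111/19) = 19/1277111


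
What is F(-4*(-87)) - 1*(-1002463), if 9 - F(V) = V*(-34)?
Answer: 1014304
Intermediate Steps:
F(V) = 9 + 34*V (F(V) = 9 - V*(-34) = 9 - (-34)*V = 9 + 34*V)
F(-4*(-87)) - 1*(-1002463) = (9 + 34*(-4*(-87))) - 1*(-1002463) = (9 + 34*348) + 1002463 = (9 + 11832) + 1002463 = 11841 + 1002463 = 1014304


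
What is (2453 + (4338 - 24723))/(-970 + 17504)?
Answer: -8966/8267 ≈ -1.0846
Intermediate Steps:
(2453 + (4338 - 24723))/(-970 + 17504) = (2453 - 20385)/16534 = -17932*1/16534 = -8966/8267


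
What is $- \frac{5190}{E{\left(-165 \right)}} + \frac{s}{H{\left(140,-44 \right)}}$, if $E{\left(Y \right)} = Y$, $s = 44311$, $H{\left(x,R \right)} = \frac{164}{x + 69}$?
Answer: $\frac{101927733}{1804} \approx 56501.0$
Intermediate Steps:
$H{\left(x,R \right)} = \frac{164}{69 + x}$
$- \frac{5190}{E{\left(-165 \right)}} + \frac{s}{H{\left(140,-44 \right)}} = - \frac{5190}{-165} + \frac{44311}{164 \frac{1}{69 + 140}} = \left(-5190\right) \left(- \frac{1}{165}\right) + \frac{44311}{164 \cdot \frac{1}{209}} = \frac{346}{11} + \frac{44311}{164 \cdot \frac{1}{209}} = \frac{346}{11} + \frac{44311}{\frac{164}{209}} = \frac{346}{11} + 44311 \cdot \frac{209}{164} = \frac{346}{11} + \frac{9260999}{164} = \frac{101927733}{1804}$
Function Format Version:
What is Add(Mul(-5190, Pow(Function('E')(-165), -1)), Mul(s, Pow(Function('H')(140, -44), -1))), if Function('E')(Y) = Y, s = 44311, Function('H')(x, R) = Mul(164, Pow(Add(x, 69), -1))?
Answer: Rational(101927733, 1804) ≈ 56501.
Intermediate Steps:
Function('H')(x, R) = Mul(164, Pow(Add(69, x), -1))
Add(Mul(-5190, Pow(Function('E')(-165), -1)), Mul(s, Pow(Function('H')(140, -44), -1))) = Add(Mul(-5190, Pow(-165, -1)), Mul(44311, Pow(Mul(164, Pow(Add(69, 140), -1)), -1))) = Add(Mul(-5190, Rational(-1, 165)), Mul(44311, Pow(Mul(164, Pow(209, -1)), -1))) = Add(Rational(346, 11), Mul(44311, Pow(Mul(164, Rational(1, 209)), -1))) = Add(Rational(346, 11), Mul(44311, Pow(Rational(164, 209), -1))) = Add(Rational(346, 11), Mul(44311, Rational(209, 164))) = Add(Rational(346, 11), Rational(9260999, 164)) = Rational(101927733, 1804)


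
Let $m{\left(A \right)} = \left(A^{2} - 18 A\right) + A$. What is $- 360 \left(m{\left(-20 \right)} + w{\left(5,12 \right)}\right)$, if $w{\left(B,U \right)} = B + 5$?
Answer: $-270000$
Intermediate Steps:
$w{\left(B,U \right)} = 5 + B$
$m{\left(A \right)} = A^{2} - 17 A$
$- 360 \left(m{\left(-20 \right)} + w{\left(5,12 \right)}\right) = - 360 \left(- 20 \left(-17 - 20\right) + \left(5 + 5\right)\right) = - 360 \left(\left(-20\right) \left(-37\right) + 10\right) = - 360 \left(740 + 10\right) = \left(-360\right) 750 = -270000$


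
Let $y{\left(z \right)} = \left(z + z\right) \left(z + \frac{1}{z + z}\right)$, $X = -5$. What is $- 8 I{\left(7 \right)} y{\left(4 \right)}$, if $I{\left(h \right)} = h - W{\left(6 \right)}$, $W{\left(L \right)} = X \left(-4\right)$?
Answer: $3432$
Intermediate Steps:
$W{\left(L \right)} = 20$ ($W{\left(L \right)} = \left(-5\right) \left(-4\right) = 20$)
$I{\left(h \right)} = -20 + h$ ($I{\left(h \right)} = h - 20 = -20 + h$)
$y{\left(z \right)} = 2 z \left(z + \frac{1}{2 z}\right)$
$- 8 I{\left(7 \right)} y{\left(4 \right)} = - 8 \left(-20 + 7\right) \left(1 + 2 \cdot 4^{2}\right) = \left(-8\right) \left(-13\right) \left(1 + 2 \cdot 16\right) = 104 \left(1 + 32\right) = 104 \cdot 33 = 3432$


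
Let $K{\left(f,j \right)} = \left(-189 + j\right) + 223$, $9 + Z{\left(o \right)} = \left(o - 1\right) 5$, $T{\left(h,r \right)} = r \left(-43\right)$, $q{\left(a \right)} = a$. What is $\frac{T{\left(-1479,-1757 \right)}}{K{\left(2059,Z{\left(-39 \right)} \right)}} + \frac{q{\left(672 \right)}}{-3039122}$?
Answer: $- \frac{16400630273}{37989025} \approx -431.72$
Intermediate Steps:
$T{\left(h,r \right)} = - 43 r$
$Z{\left(o \right)} = -14 + 5 o$ ($Z{\left(o \right)} = -9 + \left(o - 1\right) 5 = -9 + \left(-1 + o\right) 5 = -9 + \left(-5 + 5 o\right) = -14 + 5 o$)
$K{\left(f,j \right)} = 34 + j$
$\frac{T{\left(-1479,-1757 \right)}}{K{\left(2059,Z{\left(-39 \right)} \right)}} + \frac{q{\left(672 \right)}}{-3039122} = \frac{\left(-43\right) \left(-1757\right)}{34 + \left(-14 + 5 \left(-39\right)\right)} + \frac{672}{-3039122} = \frac{75551}{34 - 209} + 672 \left(- \frac{1}{3039122}\right) = \frac{75551}{34 - 209} - \frac{336}{1519561} = \frac{75551}{-175} - \frac{336}{1519561} = 75551 \left(- \frac{1}{175}\right) - \frac{336}{1519561} = - \frac{10793}{25} - \frac{336}{1519561} = - \frac{16400630273}{37989025}$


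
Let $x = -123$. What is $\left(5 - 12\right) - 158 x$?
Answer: $19427$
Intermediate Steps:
$\left(5 - 12\right) - 158 x = \left(5 - 12\right) - -19434 = \left(5 - 12\right) + 19434 = -7 + 19434 = 19427$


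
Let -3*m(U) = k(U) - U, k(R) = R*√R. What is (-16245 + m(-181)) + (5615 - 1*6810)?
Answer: -52501/3 + 181*I*√181/3 ≈ -17500.0 + 811.7*I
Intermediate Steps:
k(R) = R^(3/2)
m(U) = -U^(3/2)/3 + U/3 (m(U) = -(U^(3/2) - U)/3 = -U^(3/2)/3 + U/3)
(-16245 + m(-181)) + (5615 - 1*6810) = (-16245 + (-(-181)*I*√181/3 + (⅓)*(-181))) + (5615 - 1*6810) = (-16245 + (-(-181)*I*√181/3 - 181/3)) + (5615 - 6810) = (-16245 + (181*I*√181/3 - 181/3)) - 1195 = (-16245 + (-181/3 + 181*I*√181/3)) - 1195 = (-48916/3 + 181*I*√181/3) - 1195 = -52501/3 + 181*I*√181/3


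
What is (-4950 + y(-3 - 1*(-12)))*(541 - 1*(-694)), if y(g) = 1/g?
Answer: -55018015/9 ≈ -6.1131e+6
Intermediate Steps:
(-4950 + y(-3 - 1*(-12)))*(541 - 1*(-694)) = (-4950 + 1/(-3 - 1*(-12)))*(541 - 1*(-694)) = (-4950 + 1/(-3 + 12))*(541 + 694) = (-4950 + 1/9)*1235 = -44549/9*1235 = -55018015/9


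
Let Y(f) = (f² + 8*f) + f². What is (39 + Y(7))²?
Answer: 37249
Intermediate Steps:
Y(f) = 2*f² + 8*f
(39 + Y(7))² = (39 + 2*7*(4 + 7))² = (39 + 2*7*11)² = (39 + 154)² = 193² = 37249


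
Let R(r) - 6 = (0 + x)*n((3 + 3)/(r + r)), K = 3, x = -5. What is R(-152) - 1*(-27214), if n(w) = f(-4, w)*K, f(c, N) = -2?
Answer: 27250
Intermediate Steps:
n(w) = -6 (n(w) = -2*3 = -6)
R(r) = 36 (R(r) = 6 + (0 - 5)*(-6) = 6 - 5*(-6) = 6 + 30 = 36)
R(-152) - 1*(-27214) = 36 - 1*(-27214) = 36 + 27214 = 27250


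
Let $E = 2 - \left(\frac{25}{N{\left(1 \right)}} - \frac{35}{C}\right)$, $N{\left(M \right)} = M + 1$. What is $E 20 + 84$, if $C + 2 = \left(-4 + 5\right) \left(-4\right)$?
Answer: $- \frac{728}{3} \approx -242.67$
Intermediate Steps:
$N{\left(M \right)} = 1 + M$
$C = -6$ ($C = -2 + \left(-4 + 5\right) \left(-4\right) = -2 + 1 \left(-4\right) = -2 - 4 = -6$)
$E = - \frac{49}{3}$ ($E = 2 - \left(\frac{25}{1 + 1} - \frac{35}{-6}\right) = 2 - \left(\frac{25}{2} - - \frac{35}{6}\right) = 2 - \left(25 \cdot \frac{1}{2} + \frac{35}{6}\right) = 2 - \left(\frac{25}{2} + \frac{35}{6}\right) = 2 - \frac{55}{3} = - \frac{49}{3} \approx -16.333$)
$E 20 + 84 = \left(- \frac{49}{3}\right) 20 + 84 = - \frac{980}{3} + 84 = - \frac{728}{3}$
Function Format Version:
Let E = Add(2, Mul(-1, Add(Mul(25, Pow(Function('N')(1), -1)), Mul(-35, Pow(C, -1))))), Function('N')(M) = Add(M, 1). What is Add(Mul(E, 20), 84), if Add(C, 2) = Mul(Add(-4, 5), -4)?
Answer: Rational(-728, 3) ≈ -242.67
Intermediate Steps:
Function('N')(M) = Add(1, M)
C = -6 (C = Add(-2, Mul(Add(-4, 5), -4)) = Add(-2, Mul(1, -4)) = Add(-2, -4) = -6)
E = Rational(-49, 3) (E = Add(2, Mul(-1, Add(Mul(25, Pow(Add(1, 1), -1)), Mul(-35, Pow(-6, -1))))) = Add(2, Mul(-1, Add(Mul(25, Pow(2, -1)), Mul(-35, Rational(-1, 6))))) = Add(2, Mul(-1, Add(Mul(25, Rational(1, 2)), Rational(35, 6)))) = Add(2, Mul(-1, Add(Rational(25, 2), Rational(35, 6)))) = Add(2, Mul(-1, Rational(55, 3))) = Add(2, Rational(-55, 3)) = Rational(-49, 3) ≈ -16.333)
Add(Mul(E, 20), 84) = Add(Mul(Rational(-49, 3), 20), 84) = Add(Rational(-980, 3), 84) = Rational(-728, 3)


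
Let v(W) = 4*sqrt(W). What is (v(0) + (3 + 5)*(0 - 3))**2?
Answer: 576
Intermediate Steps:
(v(0) + (3 + 5)*(0 - 3))**2 = (4*sqrt(0) + (3 + 5)*(0 - 3))**2 = (4*0 + 8*(-3))**2 = (0 - 24)**2 = (-24)**2 = 576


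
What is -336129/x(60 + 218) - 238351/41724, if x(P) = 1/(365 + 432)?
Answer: -11177643415963/41724 ≈ -2.6789e+8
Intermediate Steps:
x(P) = 1/797
-336129/x(60 + 218) - 238351/41724 = -336129/1/797 - 238351/41724 = -336129*797 - 238351*1/41724 = -267894813 - 238351/41724 = -11177643415963/41724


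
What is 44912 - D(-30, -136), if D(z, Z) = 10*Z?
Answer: 46272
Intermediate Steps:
44912 - D(-30, -136) = 44912 - 10*(-136) = 44912 - 1*(-1360) = 44912 + 1360 = 46272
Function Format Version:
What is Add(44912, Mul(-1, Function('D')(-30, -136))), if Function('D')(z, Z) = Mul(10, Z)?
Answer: 46272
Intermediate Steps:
Add(44912, Mul(-1, Function('D')(-30, -136))) = Add(44912, Mul(-1, Mul(10, -136))) = Add(44912, Mul(-1, -1360)) = Add(44912, 1360) = 46272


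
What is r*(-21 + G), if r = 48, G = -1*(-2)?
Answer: -912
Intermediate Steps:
G = 2
r*(-21 + G) = 48*(-21 + 2) = 48*(-19) = -912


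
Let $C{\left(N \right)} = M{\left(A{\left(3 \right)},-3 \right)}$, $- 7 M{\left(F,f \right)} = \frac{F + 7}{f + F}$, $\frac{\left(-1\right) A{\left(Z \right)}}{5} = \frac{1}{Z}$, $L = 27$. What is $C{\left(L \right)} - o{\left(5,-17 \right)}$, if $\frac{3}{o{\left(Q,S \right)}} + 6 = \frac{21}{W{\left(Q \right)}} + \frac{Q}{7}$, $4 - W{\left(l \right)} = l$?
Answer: $\frac{2501}{9016} \approx 0.2774$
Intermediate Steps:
$W{\left(l \right)} = 4 - l$
$o{\left(Q,S \right)} = \frac{3}{-6 + \frac{21}{4 - Q} + \frac{Q}{7}}$ ($o{\left(Q,S \right)} = \frac{3}{-6 + \left(\frac{21}{4 - Q} + \frac{Q}{7}\right)} = \frac{3}{-6 + \frac{21}{4 - Q} + \frac{Q}{7}}$)
$A{\left(Z \right)} = - \frac{5}{Z}$
$M{\left(F,f \right)} = - \frac{7 + F}{7 \left(F + f\right)}$ ($M{\left(F,f \right)} = - \frac{\left(F + 7\right) \frac{1}{f + F}}{7} = - \frac{\left(7 + F\right) \frac{1}{F + f}}{7} = - \frac{\frac{1}{F + f} \left(7 + F\right)}{7} = - \frac{7 + F}{7 \left(F + f\right)}$)
$C{\left(N \right)} = \frac{8}{49}$ ($C{\left(N \right)} = \frac{-1 - \frac{\left(-5\right) \frac{1}{3}}{7}}{- \frac{5}{3} - 3} = \frac{-1 - \frac{\left(-5\right) \frac{1}{3}}{7}}{\left(-5\right) \frac{1}{3} - 3} = \frac{-1 - - \frac{5}{21}}{- \frac{5}{3} - 3} = \frac{-1 + \frac{5}{21}}{- \frac{14}{3}} = \left(- \frac{3}{14}\right) \left(- \frac{16}{21}\right) = \frac{8}{49}$)
$C{\left(L \right)} - o{\left(5,-17 \right)} = \frac{8}{49} - \frac{21 \left(-4 + 5\right)}{21 + 5^{2} - 230} = \frac{8}{49} - 21 \frac{1}{21 + 25 - 230} \cdot 1 = \frac{8}{49} - 21 \frac{1}{-184} \cdot 1 = \frac{8}{49} - 21 \left(- \frac{1}{184}\right) 1 = \frac{8}{49} - - \frac{21}{184} = \frac{8}{49} + \frac{21}{184} = \frac{2501}{9016}$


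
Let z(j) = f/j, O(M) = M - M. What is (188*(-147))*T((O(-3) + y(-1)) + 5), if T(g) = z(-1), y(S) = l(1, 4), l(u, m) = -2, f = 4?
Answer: 110544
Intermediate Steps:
y(S) = -2
O(M) = 0
z(j) = 4/j
T(g) = -4 (T(g) = 4/(-1) = 4*(-1) = -4)
(188*(-147))*T((O(-3) + y(-1)) + 5) = (188*(-147))*(-4) = -27636*(-4) = 110544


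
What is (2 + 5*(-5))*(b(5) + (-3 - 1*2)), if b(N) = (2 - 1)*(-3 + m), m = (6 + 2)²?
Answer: -1288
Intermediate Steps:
m = 64 (m = 8² = 64)
b(N) = 61 (b(N) = (2 - 1)*(-3 + 64) = 1*61 = 61)
(2 + 5*(-5))*(b(5) + (-3 - 1*2)) = (2 + 5*(-5))*(61 + (-3 - 1*2)) = (2 - 25)*(61 + (-3 - 2)) = -23*(61 - 5) = -23*56 = -1288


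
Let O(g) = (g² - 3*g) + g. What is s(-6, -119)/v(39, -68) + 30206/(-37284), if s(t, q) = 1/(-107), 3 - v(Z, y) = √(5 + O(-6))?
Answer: -35524499/43883268 + √53/4708 ≈ -0.80798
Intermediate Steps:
O(g) = g² - 2*g
v(Z, y) = 3 - √53 (v(Z, y) = 3 - √(5 - 6*(-2 - 6)) = 3 - √(5 - 6*(-8)) = 3 - √(5 + 48) = 3 - √53)
s(t, q) = -1/107
s(-6, -119)/v(39, -68) + 30206/(-37284) = -1/(107*(3 - √53)) + 30206/(-37284) = -1/(107*(3 - √53)) + 30206*(-1/37284) = -1/(107*(3 - √53)) - 15103/18642 = -15103/18642 - 1/(107*(3 - √53))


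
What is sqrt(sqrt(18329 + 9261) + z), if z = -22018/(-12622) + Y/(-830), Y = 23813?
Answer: sqrt(-739343050802490 + 27438005896900*sqrt(27590))/5238130 ≈ 11.796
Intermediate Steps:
z = -141146373/5238130 (z = -22018/(-12622) + 23813/(-830) = -22018*(-1/12622) + 23813*(-1/830) = 11009/6311 - 23813/830 = -141146373/5238130 ≈ -26.946)
sqrt(sqrt(18329 + 9261) + z) = sqrt(sqrt(18329 + 9261) - 141146373/5238130) = sqrt(sqrt(27590) - 141146373/5238130) = sqrt(-141146373/5238130 + sqrt(27590))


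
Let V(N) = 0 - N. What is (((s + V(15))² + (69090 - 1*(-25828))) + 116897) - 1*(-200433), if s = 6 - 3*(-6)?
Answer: 412329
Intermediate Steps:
V(N) = -N
s = 24 (s = 6 + 18 = 24)
(((s + V(15))² + (69090 - 1*(-25828))) + 116897) - 1*(-200433) = (((24 - 1*15)² + (69090 - 1*(-25828))) + 116897) - 1*(-200433) = (((24 - 15)² + (69090 + 25828)) + 116897) + 200433 = ((9² + 94918) + 116897) + 200433 = ((81 + 94918) + 116897) + 200433 = (94999 + 116897) + 200433 = 211896 + 200433 = 412329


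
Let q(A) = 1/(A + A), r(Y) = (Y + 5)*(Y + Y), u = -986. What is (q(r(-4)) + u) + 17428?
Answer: 263071/16 ≈ 16442.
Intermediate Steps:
r(Y) = 2*Y*(5 + Y) (r(Y) = (5 + Y)*(2*Y) = 2*Y*(5 + Y))
q(A) = 1/(2*A)
(q(r(-4)) + u) + 17428 = (1/(2*((2*(-4)*(5 - 4)))) - 986) + 17428 = (1/(2*((2*(-4)*1))) - 986) + 17428 = ((½)/(-8) - 986) + 17428 = ((½)*(-⅛) - 986) + 17428 = (-1/16 - 986) + 17428 = -15777/16 + 17428 = 263071/16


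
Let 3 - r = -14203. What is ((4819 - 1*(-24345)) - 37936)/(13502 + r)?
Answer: -731/2309 ≈ -0.31659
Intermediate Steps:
r = 14206 (r = 3 - 1*(-14203) = 3 + 14203 = 14206)
((4819 - 1*(-24345)) - 37936)/(13502 + r) = ((4819 - 1*(-24345)) - 37936)/(13502 + 14206) = ((4819 + 24345) - 37936)/27708 = (29164 - 37936)*(1/27708) = -8772*1/27708 = -731/2309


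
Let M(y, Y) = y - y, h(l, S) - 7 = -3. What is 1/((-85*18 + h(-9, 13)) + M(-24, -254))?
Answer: -1/1526 ≈ -0.00065531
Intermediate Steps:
h(l, S) = 4 (h(l, S) = 7 - 3 = 4)
M(y, Y) = 0
1/((-85*18 + h(-9, 13)) + M(-24, -254)) = 1/((-85*18 + 4) + 0) = 1/((-1530 + 4) + 0) = 1/(-1526 + 0) = 1/(-1526) = -1/1526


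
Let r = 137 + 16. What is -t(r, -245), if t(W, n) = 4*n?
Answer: 980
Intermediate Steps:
r = 153
-t(r, -245) = -4*(-245) = -1*(-980) = 980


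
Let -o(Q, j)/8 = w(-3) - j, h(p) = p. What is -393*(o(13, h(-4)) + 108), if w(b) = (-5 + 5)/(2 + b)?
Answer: -29868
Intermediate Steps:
w(b) = 0 (w(b) = 0/(2 + b) = 0)
o(Q, j) = 8*j (o(Q, j) = -8*(0 - j) = -(-8)*j = 8*j)
-393*(o(13, h(-4)) + 108) = -393*(8*(-4) + 108) = -393*(-32 + 108) = -393*76 = -29868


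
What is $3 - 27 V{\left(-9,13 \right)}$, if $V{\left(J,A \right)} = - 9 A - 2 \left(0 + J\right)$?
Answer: $2676$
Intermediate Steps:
$V{\left(J,A \right)} = - 9 A - 2 J$
$3 - 27 V{\left(-9,13 \right)} = 3 - 27 \left(\left(-9\right) 13 - -18\right) = 3 - 27 \left(-117 + 18\right) = 3 - -2673 = 3 + 2673 = 2676$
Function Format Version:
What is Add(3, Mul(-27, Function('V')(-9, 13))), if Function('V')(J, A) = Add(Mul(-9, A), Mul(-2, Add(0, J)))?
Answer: 2676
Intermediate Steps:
Function('V')(J, A) = Add(Mul(-9, A), Mul(-2, J))
Add(3, Mul(-27, Function('V')(-9, 13))) = Add(3, Mul(-27, Add(Mul(-9, 13), Mul(-2, -9)))) = Add(3, Mul(-27, Add(-117, 18))) = Add(3, Mul(-27, -99)) = Add(3, 2673) = 2676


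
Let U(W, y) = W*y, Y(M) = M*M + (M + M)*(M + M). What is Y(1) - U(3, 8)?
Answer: -19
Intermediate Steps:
Y(M) = 5*M**2 (Y(M) = M**2 + (2*M)*(2*M) = M**2 + 4*M**2 = 5*M**2)
Y(1) - U(3, 8) = 5*1**2 - 3*8 = 5*1 - 1*24 = 5 - 24 = -19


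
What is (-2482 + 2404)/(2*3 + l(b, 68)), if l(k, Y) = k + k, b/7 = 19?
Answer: -39/136 ≈ -0.28676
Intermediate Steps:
b = 133 (b = 7*19 = 133)
l(k, Y) = 2*k
(-2482 + 2404)/(2*3 + l(b, 68)) = (-2482 + 2404)/(2*3 + 2*133) = -78/(6 + 266) = -78/272 = -78*1/272 = -39/136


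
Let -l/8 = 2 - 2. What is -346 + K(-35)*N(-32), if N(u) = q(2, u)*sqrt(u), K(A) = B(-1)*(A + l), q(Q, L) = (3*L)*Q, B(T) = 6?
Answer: -346 + 161280*I*sqrt(2) ≈ -346.0 + 2.2808e+5*I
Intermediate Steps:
l = 0 (l = -8*(2 - 2) = -8*0 = 0)
q(Q, L) = 3*L*Q
K(A) = 6*A (K(A) = 6*(A + 0) = 6*A)
N(u) = 6*u**(3/2) (N(u) = (3*u*2)*sqrt(u) = (6*u)*sqrt(u) = 6*u**(3/2))
-346 + K(-35)*N(-32) = -346 + (6*(-35))*(6*(-32)**(3/2)) = -346 - 1260*(-128*I*sqrt(2)) = -346 - (-161280)*I*sqrt(2) = -346 + 161280*I*sqrt(2)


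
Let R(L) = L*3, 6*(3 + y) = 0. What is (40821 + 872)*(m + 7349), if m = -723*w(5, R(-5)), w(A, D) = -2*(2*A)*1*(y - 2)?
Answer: -2708002043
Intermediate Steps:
y = -3 (y = -3 + (⅙)*0 = -3 + 0 = -3)
R(L) = 3*L
w(A, D) = 20*A (w(A, D) = -2*(2*A)*1*(-3 - 2) = -2*2*A*(-5) = -(-20)*A = 20*A)
m = -72300 (m = -14460*5 = -723*100 = -72300)
(40821 + 872)*(m + 7349) = (40821 + 872)*(-72300 + 7349) = 41693*(-64951) = -2708002043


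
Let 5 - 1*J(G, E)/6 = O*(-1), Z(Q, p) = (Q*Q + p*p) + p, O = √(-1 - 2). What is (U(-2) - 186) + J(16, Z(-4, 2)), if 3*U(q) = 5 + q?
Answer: -155 + 6*I*√3 ≈ -155.0 + 10.392*I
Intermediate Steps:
O = I*√3 (O = √(-3) = I*√3 ≈ 1.732*I)
Z(Q, p) = p + Q² + p² (Z(Q, p) = (Q² + p²) + p = p + Q² + p²)
J(G, E) = 30 + 6*I*√3 (J(G, E) = 30 - 6*I*√3*(-1) = 30 - (-6)*I*√3 = 30 + 6*I*√3)
U(q) = 5/3 + q/3 (U(q) = (5 + q)/3 = 5/3 + q/3)
(U(-2) - 186) + J(16, Z(-4, 2)) = ((5/3 + (⅓)*(-2)) - 186) + (30 + 6*I*√3) = ((5/3 - ⅔) - 186) + (30 + 6*I*√3) = (1 - 186) + (30 + 6*I*√3) = -185 + (30 + 6*I*√3) = -155 + 6*I*√3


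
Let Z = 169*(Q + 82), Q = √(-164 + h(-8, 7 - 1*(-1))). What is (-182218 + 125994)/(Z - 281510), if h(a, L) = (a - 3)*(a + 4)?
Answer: 1881058256/8955127553 + 2375464*I*√30/8955127553 ≈ 0.21005 + 0.0014529*I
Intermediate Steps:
h(a, L) = (-3 + a)*(4 + a)
Q = 2*I*√30 (Q = √(-164 + (-12 - 8 + (-8)²)) = √(-164 + (-12 - 8 + 64)) = √(-164 + 44) = √(-120) = 2*I*√30 ≈ 10.954*I)
Z = 13858 + 338*I*√30 (Z = 169*(2*I*√30 + 82) = 169*(82 + 2*I*√30) = 13858 + 338*I*√30 ≈ 13858.0 + 1851.3*I)
(-182218 + 125994)/(Z - 281510) = (-182218 + 125994)/((13858 + 338*I*√30) - 281510) = -56224/(-267652 + 338*I*√30)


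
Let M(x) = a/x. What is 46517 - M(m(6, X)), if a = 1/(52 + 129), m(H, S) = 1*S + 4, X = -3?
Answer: 8419576/181 ≈ 46517.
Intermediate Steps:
m(H, S) = 4 + S (m(H, S) = S + 4 = 4 + S)
a = 1/181 ≈ 0.0055249
M(x) = 1/(181*x)
46517 - M(m(6, X)) = 46517 - 1/(181*(4 - 3)) = 46517 - 1/(181*1) = 46517 - 1/181 = 8419576/181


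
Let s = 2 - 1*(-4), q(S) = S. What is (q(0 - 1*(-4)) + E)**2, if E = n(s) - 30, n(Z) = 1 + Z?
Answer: 361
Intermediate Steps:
s = 6 (s = 2 + 4 = 6)
E = -23 (E = (1 + 6) - 30 = 7 - 30 = -23)
(q(0 - 1*(-4)) + E)**2 = ((0 - 1*(-4)) - 23)**2 = ((0 + 4) - 23)**2 = (4 - 23)**2 = (-19)**2 = 361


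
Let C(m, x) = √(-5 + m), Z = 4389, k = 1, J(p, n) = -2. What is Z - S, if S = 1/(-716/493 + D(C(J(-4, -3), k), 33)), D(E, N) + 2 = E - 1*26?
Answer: 932808978387/212531743 + 243049*I*√7/212531743 ≈ 4389.0 + 0.0030257*I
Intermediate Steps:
D(E, N) = -28 + E (D(E, N) = -2 + (E - 1*26) = -2 + (E - 26) = -2 + (-26 + E) = -28 + E)
S = 1/(-14520/493 + I*√7) (S = 1/(-716/493 + (-28 + √(-5 - 2))) = 1/(-716*1/493 + (-28 + √(-7))) = 1/(-716/493 + (-28 + I*√7)) = 1/(-14520/493 + I*√7) ≈ -0.033681 - 0.0030257*I)
Z - S = 4389 - (-7158360/212531743 - 243049*I*√7/212531743) = 4389 + (7158360/212531743 + 243049*I*√7/212531743) = 932808978387/212531743 + 243049*I*√7/212531743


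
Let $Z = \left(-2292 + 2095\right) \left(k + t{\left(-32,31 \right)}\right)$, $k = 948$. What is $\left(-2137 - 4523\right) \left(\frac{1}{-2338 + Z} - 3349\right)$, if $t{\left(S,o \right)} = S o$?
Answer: $\frac{4706215518}{211} \approx 2.2304 \cdot 10^{7}$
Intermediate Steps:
$Z = 8668$ ($Z = \left(-2292 + 2095\right) \left(948 - 992\right) = - 197 \left(948 - 992\right) = \left(-197\right) \left(-44\right) = 8668$)
$\left(-2137 - 4523\right) \left(\frac{1}{-2338 + Z} - 3349\right) = \left(-2137 - 4523\right) \left(\frac{1}{-2338 + 8668} - 3349\right) = - 6660 \left(\frac{1}{6330} - 3349\right) = \left(-6660\right) \left(- \frac{21199169}{6330}\right) = \frac{4706215518}{211}$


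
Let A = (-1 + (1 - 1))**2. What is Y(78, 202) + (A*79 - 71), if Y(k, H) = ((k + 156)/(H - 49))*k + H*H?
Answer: 695832/17 ≈ 40931.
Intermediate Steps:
A = 1 (A = (-1 + 0)**2 = (-1)**2 = 1)
Y(k, H) = H**2 + k*(156 + k)/(-49 + H) (Y(k, H) = ((156 + k)/(-49 + H))*k + H**2 = k*(156 + k)/(-49 + H) + H**2 = H**2 + k*(156 + k)/(-49 + H))
Y(78, 202) + (A*79 - 71) = (202**3 + 78**2 - 49*202**2 + 156*78)/(-49 + 202) + (1*79 - 71) = (8242408 + 6084 - 49*40804 + 12168)/153 + (79 - 71) = (8242408 + 6084 - 1999396 + 12168)/153 + 8 = (1/153)*6261264 + 8 = 695696/17 + 8 = 695832/17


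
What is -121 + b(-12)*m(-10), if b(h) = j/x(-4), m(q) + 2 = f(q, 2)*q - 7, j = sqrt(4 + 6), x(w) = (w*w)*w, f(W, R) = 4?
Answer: -121 + 49*sqrt(10)/64 ≈ -118.58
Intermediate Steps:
x(w) = w**3 (x(w) = w**2*w = w**3)
j = sqrt(10) ≈ 3.1623
m(q) = -9 + 4*q (m(q) = -2 + (4*q - 7) = -2 + (-7 + 4*q) = -9 + 4*q)
b(h) = -sqrt(10)/64 (b(h) = sqrt(10)/((-4)**3) = sqrt(10)/(-64) = sqrt(10)*(-1/64) = -sqrt(10)/64)
-121 + b(-12)*m(-10) = -121 + (-sqrt(10)/64)*(-9 + 4*(-10)) = -121 + (-sqrt(10)/64)*(-9 - 40) = -121 - sqrt(10)/64*(-49) = -121 + 49*sqrt(10)/64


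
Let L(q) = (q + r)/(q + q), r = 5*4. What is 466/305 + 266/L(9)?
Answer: 1473854/8845 ≈ 166.63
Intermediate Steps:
r = 20
L(q) = (20 + q)/(2*q) (L(q) = (q + 20)/(q + q) = (20 + q)/((2*q)) = (20 + q)*(1/(2*q)) = (20 + q)/(2*q))
466/305 + 266/L(9) = 466/305 + 266/(((½)*(20 + 9)/9)) = 466*(1/305) + 266/(((½)*(⅑)*29)) = 466/305 + 266/(29/18) = 466/305 + 266*(18/29) = 466/305 + 4788/29 = 1473854/8845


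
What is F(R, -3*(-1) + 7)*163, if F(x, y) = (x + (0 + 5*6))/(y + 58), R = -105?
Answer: -12225/68 ≈ -179.78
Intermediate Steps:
F(x, y) = (30 + x)/(58 + y) (F(x, y) = (x + (0 + 30))/(58 + y) = (x + 30)/(58 + y) = (30 + x)/(58 + y))
F(R, -3*(-1) + 7)*163 = ((30 - 105)/(58 + (-3*(-1) + 7)))*163 = (-75/(58 + (3 + 7)))*163 = (-75/(58 + 10))*163 = (-75/68)*163 = ((1/68)*(-75))*163 = -75/68*163 = -12225/68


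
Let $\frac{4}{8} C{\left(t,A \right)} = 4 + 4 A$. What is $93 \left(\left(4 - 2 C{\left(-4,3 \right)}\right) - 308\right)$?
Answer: $-34224$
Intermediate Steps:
$C{\left(t,A \right)} = 8 + 8 A$ ($C{\left(t,A \right)} = 2 \left(4 + 4 A\right) = 8 + 8 A$)
$93 \left(\left(4 - 2 C{\left(-4,3 \right)}\right) - 308\right) = 93 \left(\left(4 - 2 \left(8 + 8 \cdot 3\right)\right) - 308\right) = 93 \left(\left(4 - 2 \left(8 + 24\right)\right) - 308\right) = 93 \left(\left(4 - 64\right) - 308\right) = 93 \left(-60 - 308\right) = 93 \left(-368\right) = -34224$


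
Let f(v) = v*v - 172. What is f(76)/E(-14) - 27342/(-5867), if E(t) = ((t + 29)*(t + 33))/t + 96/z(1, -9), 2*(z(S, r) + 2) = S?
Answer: -428010450/6928927 ≈ -61.772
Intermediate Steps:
z(S, r) = -2 + S/2
f(v) = -172 + v**2 (f(v) = v**2 - 172 = -172 + v**2)
E(t) = -64 + (29 + t)*(33 + t)/t (E(t) = ((t + 29)*(t + 33))/t + 96/(-2 + (1/2)*1) = ((29 + t)*(33 + t))/t + 96/(-2 + 1/2) = (29 + t)*(33 + t)/t + 96/(-3/2) = (29 + t)*(33 + t)/t + 96*(-2/3) = (29 + t)*(33 + t)/t - 64 = -64 + (29 + t)*(33 + t)/t)
f(76)/E(-14) - 27342/(-5867) = (-172 + 76**2)/(-2 - 14 + 957/(-14)) - 27342/(-5867) = (-172 + 5776)/(-2 - 14 + 957*(-1/14)) - 27342*(-1/5867) = 5604/(-2 - 14 - 957/14) + 27342/5867 = 5604/(-1181/14) + 27342/5867 = 5604*(-14/1181) + 27342/5867 = -78456/1181 + 27342/5867 = -428010450/6928927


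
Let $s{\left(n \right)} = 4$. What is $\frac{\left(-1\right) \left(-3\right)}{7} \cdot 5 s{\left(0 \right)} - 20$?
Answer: $- \frac{80}{7} \approx -11.429$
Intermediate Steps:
$\frac{\left(-1\right) \left(-3\right)}{7} \cdot 5 s{\left(0 \right)} - 20 = \frac{\left(-1\right) \left(-3\right)}{7} \cdot 5 \cdot 4 - 20 = 3 \cdot \frac{1}{7} \cdot 5 \cdot 4 - 20 = \frac{3}{7} \cdot 5 \cdot 4 - 20 = \frac{15}{7} \cdot 4 - 20 = \frac{60}{7} - 20 = - \frac{80}{7}$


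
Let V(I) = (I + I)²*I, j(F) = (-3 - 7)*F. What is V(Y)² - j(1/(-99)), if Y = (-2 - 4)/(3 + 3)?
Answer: 1574/99 ≈ 15.899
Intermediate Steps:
Y = -1 (Y = -6/6 = -6*⅙ = -1)
j(F) = -10*F
V(I) = 4*I³ (V(I) = (2*I)²*I = (4*I²)*I = 4*I³)
V(Y)² - j(1/(-99)) = (4*(-1)³)² - (-10)/(-99) = (4*(-1))² - (-10)*(-1)/99 = (-4)² - 1*10/99 = 16 - 10/99 = 1574/99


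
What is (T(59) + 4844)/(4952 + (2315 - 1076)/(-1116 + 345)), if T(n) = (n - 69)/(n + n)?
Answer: 73448287/75062809 ≈ 0.97849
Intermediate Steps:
T(n) = (-69 + n)/(2*n) (T(n) = (-69 + n)/((2*n)) = (-69 + n)*(1/(2*n)) = (-69 + n)/(2*n))
(T(59) + 4844)/(4952 + (2315 - 1076)/(-1116 + 345)) = ((½)*(-69 + 59)/59 + 4844)/(4952 + (2315 - 1076)/(-1116 + 345)) = ((½)*(1/59)*(-10) + 4844)/(4952 + 1239/(-771)) = (-5/59 + 4844)/(4952 + 1239*(-1/771)) = 285791/(59*(4952 - 413/257)) = 285791/(59*(1272251/257)) = (285791/59)*(257/1272251) = 73448287/75062809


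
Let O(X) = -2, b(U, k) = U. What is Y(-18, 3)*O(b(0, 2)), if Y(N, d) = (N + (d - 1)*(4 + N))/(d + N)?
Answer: -92/15 ≈ -6.1333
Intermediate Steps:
Y(N, d) = (N + (-1 + d)*(4 + N))/(N + d)
Y(-18, 3)*O(b(0, 2)) = ((-4 + 4*3 - 18*3)/(-18 + 3))*(-2) = ((-4 + 12 - 54)/(-15))*(-2) = -1/15*(-46)*(-2) = (46/15)*(-2) = -92/15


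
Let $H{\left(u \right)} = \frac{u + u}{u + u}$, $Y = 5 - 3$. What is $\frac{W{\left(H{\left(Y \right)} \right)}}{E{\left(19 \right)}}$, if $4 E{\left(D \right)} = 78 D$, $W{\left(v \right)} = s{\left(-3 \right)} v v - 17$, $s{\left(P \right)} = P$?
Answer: $- \frac{40}{741} \approx -0.053981$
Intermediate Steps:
$Y = 2$ ($Y = 5 - 3 = 2$)
$H{\left(u \right)} = 1$ ($H{\left(u \right)} = \frac{2 u}{2 u} = 2 u \frac{1}{2 u} = 1$)
$W{\left(v \right)} = -17 - 3 v^{2}$ ($W{\left(v \right)} = - 3 v v - 17 = - 3 v^{2} - 17 = -17 - 3 v^{2}$)
$E{\left(D \right)} = \frac{39 D}{2}$ ($E{\left(D \right)} = \frac{78 D}{4} = \frac{39 D}{2}$)
$\frac{W{\left(H{\left(Y \right)} \right)}}{E{\left(19 \right)}} = \frac{-17 - 3 \cdot 1^{2}}{\frac{39}{2} \cdot 19} = \frac{-17 - 3}{\frac{741}{2}} = \left(-17 - 3\right) \frac{2}{741} = \left(-20\right) \frac{2}{741} = - \frac{40}{741}$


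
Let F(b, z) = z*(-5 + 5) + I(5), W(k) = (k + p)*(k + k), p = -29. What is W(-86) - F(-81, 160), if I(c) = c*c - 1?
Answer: 19756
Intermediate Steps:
W(k) = 2*k*(-29 + k) (W(k) = (k - 29)*(k + k) = (-29 + k)*(2*k) = 2*k*(-29 + k))
I(c) = -1 + c**2 (I(c) = c**2 - 1 = -1 + c**2)
F(b, z) = 24 (F(b, z) = z*(-5 + 5) + (-1 + 5**2) = z*0 + (-1 + 25) = 0 + 24 = 24)
W(-86) - F(-81, 160) = 2*(-86)*(-29 - 86) - 1*24 = 2*(-86)*(-115) - 24 = 19780 - 24 = 19756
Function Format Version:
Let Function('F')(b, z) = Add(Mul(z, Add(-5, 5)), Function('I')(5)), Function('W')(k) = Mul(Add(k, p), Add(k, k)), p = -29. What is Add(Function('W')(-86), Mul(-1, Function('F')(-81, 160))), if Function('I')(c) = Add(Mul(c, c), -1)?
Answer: 19756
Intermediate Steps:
Function('W')(k) = Mul(2, k, Add(-29, k)) (Function('W')(k) = Mul(Add(k, -29), Add(k, k)) = Mul(Add(-29, k), Mul(2, k)) = Mul(2, k, Add(-29, k)))
Function('I')(c) = Add(-1, Pow(c, 2)) (Function('I')(c) = Add(Pow(c, 2), -1) = Add(-1, Pow(c, 2)))
Function('F')(b, z) = 24 (Function('F')(b, z) = Add(Mul(z, Add(-5, 5)), Add(-1, Pow(5, 2))) = Add(Mul(z, 0), Add(-1, 25)) = Add(0, 24) = 24)
Add(Function('W')(-86), Mul(-1, Function('F')(-81, 160))) = Add(Mul(2, -86, Add(-29, -86)), Mul(-1, 24)) = Add(Mul(2, -86, -115), -24) = Add(19780, -24) = 19756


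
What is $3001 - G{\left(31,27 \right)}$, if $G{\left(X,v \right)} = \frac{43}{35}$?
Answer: $\frac{104992}{35} \approx 2999.8$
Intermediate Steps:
$G{\left(X,v \right)} = \frac{43}{35}$ ($G{\left(X,v \right)} = 43 \cdot \frac{1}{35} = \frac{43}{35}$)
$3001 - G{\left(31,27 \right)} = 3001 - \frac{43}{35} = \frac{104992}{35}$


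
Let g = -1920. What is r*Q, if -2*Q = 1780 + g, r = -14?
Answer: -980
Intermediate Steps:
Q = 70 (Q = -(1780 - 1920)/2 = -½*(-140) = 70)
r*Q = -14*70 = -980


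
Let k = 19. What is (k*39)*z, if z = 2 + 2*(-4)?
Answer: -4446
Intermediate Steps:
z = -6 (z = 2 - 8 = -6)
(k*39)*z = (19*39)*(-6) = 741*(-6) = -4446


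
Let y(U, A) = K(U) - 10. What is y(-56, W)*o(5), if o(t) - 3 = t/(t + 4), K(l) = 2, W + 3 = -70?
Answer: -256/9 ≈ -28.444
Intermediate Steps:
W = -73 (W = -3 - 70 = -73)
o(t) = 3 + t/(4 + t) (o(t) = 3 + t/(t + 4) = 3 + t/(4 + t))
y(U, A) = -8 (y(U, A) = 2 - 10 = -8)
y(-56, W)*o(5) = -32*(3 + 5)/(4 + 5) = -32*8/9 = -8*32/9 = -256/9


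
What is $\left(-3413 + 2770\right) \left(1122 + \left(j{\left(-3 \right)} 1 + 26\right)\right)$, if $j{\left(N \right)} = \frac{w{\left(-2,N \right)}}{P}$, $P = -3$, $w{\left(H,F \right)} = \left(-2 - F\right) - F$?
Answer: $- \frac{2211920}{3} \approx -7.3731 \cdot 10^{5}$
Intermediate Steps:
$w{\left(H,F \right)} = -2 - 2 F$
$j{\left(N \right)} = \frac{2}{3} + \frac{2 N}{3}$ ($j{\left(N \right)} = \frac{-2 - 2 N}{-3} = \left(-2 - 2 N\right) \left(- \frac{1}{3}\right) = \frac{2}{3} + \frac{2 N}{3}$)
$\left(-3413 + 2770\right) \left(1122 + \left(j{\left(-3 \right)} 1 + 26\right)\right) = \left(-3413 + 2770\right) \left(1122 + \left(\left(\frac{2}{3} + \frac{2}{3} \left(-3\right)\right) 1 + 26\right)\right) = - 643 \left(1122 + \left(\left(\frac{2}{3} - 2\right) 1 + 26\right)\right) = - 643 \left(1122 + \left(\left(- \frac{4}{3}\right) 1 + 26\right)\right) = - 643 \left(1122 + \left(- \frac{4}{3} + 26\right)\right) = - 643 \left(1122 + \frac{74}{3}\right) = \left(-643\right) \frac{3440}{3} = - \frac{2211920}{3}$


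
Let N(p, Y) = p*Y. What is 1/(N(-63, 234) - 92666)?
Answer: -1/107408 ≈ -9.3103e-6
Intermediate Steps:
N(p, Y) = Y*p
1/(N(-63, 234) - 92666) = 1/(234*(-63) - 92666) = 1/(-14742 - 92666) = 1/(-107408) = -1/107408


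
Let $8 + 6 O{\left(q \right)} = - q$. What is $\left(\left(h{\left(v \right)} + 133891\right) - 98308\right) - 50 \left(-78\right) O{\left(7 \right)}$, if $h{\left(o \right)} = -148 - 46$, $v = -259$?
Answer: $25639$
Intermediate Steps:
$h{\left(o \right)} = -194$
$O{\left(q \right)} = - \frac{4}{3} - \frac{q}{6}$ ($O{\left(q \right)} = - \frac{4}{3} + \frac{\left(-1\right) q}{6} = - \frac{4}{3} - \frac{q}{6}$)
$\left(\left(h{\left(v \right)} + 133891\right) - 98308\right) - 50 \left(-78\right) O{\left(7 \right)} = \left(\left(-194 + 133891\right) - 98308\right) - 50 \left(-78\right) \left(- \frac{4}{3} - \frac{7}{6}\right) = \left(133697 - 98308\right) - - 3900 \left(- \frac{4}{3} - \frac{7}{6}\right) = 35389 - \left(-3900\right) \left(- \frac{5}{2}\right) = 35389 - 9750 = 25639$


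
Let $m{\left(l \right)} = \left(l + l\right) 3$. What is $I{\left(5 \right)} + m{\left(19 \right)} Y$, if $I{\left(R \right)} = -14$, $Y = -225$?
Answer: $-25664$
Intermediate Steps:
$m{\left(l \right)} = 6 l$ ($m{\left(l \right)} = 2 l 3 = 6 l$)
$I{\left(5 \right)} + m{\left(19 \right)} Y = -14 + 6 \cdot 19 \left(-225\right) = -14 + 114 \left(-225\right) = -14 - 25650 = -25664$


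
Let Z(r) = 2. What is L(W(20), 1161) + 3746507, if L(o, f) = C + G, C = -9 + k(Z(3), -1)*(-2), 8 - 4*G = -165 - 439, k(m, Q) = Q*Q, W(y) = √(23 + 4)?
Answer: 3746649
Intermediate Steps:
W(y) = 3*√3 (W(y) = √27 = 3*√3)
k(m, Q) = Q²
G = 153 (G = 2 - (-165 - 439)/4 = 2 - ¼*(-604) = 2 + 151 = 153)
C = -11 (C = -9 + (-1)²*(-2) = -9 + 1*(-2) = -9 - 2 = -11)
L(o, f) = 142 (L(o, f) = -11 + 153 = 142)
L(W(20), 1161) + 3746507 = 142 + 3746507 = 3746649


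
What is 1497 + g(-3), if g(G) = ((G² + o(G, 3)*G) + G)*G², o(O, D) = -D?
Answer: 1632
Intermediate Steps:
g(G) = G²*(G² - 2*G) (g(G) = ((G² + (-1*3)*G) + G)*G² = ((G² - 3*G) + G)*G² = (G² - 2*G)*G² = G²*(G² - 2*G))
1497 + g(-3) = 1497 + (-3)³*(-2 - 3) = 1497 - 27*(-5) = 1497 + 135 = 1632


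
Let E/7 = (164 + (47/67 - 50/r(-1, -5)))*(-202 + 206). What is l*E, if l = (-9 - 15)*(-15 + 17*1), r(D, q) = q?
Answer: -15731520/67 ≈ -2.3480e+5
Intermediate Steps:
E = 327740/67 (E = 7*((164 + (47/67 - 50/(-5)))*(-202 + 206)) = 7*((164 + (47*(1/67) - 50*(-1/5)))*4) = 7*((164 + (47/67 + 10))*4) = 7*((164 + 717/67)*4) = 7*((11705/67)*4) = 7*(46820/67) = 327740/67 ≈ 4891.6)
l = -48 (l = -24*(-15 + 17) = -24*2 = -48)
l*E = -48*327740/67 = -15731520/67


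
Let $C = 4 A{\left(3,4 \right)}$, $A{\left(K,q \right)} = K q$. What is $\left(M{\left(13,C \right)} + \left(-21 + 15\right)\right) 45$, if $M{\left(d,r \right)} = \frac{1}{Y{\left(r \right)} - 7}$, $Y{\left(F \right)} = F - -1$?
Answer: $- \frac{3765}{14} \approx -268.93$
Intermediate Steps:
$Y{\left(F \right)} = 1 + F$ ($Y{\left(F \right)} = F + 1 = 1 + F$)
$C = 48$ ($C = 4 \cdot 3 \cdot 4 = 4 \cdot 12 = 48$)
$M{\left(d,r \right)} = \frac{1}{-6 + r}$ ($M{\left(d,r \right)} = \frac{1}{\left(1 + r\right) - 7} = \frac{1}{-6 + r}$)
$\left(M{\left(13,C \right)} + \left(-21 + 15\right)\right) 45 = \left(\frac{1}{-6 + 48} + \left(-21 + 15\right)\right) 45 = \left(\frac{1}{42} - 6\right) 45 = \left(- \frac{251}{42}\right) 45 = - \frac{3765}{14}$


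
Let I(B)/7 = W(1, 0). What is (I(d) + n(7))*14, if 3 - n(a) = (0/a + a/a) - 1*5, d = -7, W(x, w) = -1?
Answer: 0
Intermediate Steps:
I(B) = -7 (I(B) = 7*(-1) = -7)
n(a) = 7 (n(a) = 3 - ((0/a + a/a) - 1*5) = 3 - ((0 + 1) - 5) = 3 - (1 - 5) = 3 - 1*(-4) = 3 + 4 = 7)
(I(d) + n(7))*14 = (-7 + 7)*14 = 0*14 = 0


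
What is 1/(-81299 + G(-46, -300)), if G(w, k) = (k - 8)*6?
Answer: -1/83147 ≈ -1.2027e-5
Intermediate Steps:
G(w, k) = -48 + 6*k (G(w, k) = (-8 + k)*6 = -48 + 6*k)
1/(-81299 + G(-46, -300)) = 1/(-81299 + (-48 + 6*(-300))) = 1/(-81299 + (-48 - 1800)) = 1/(-81299 - 1848) = 1/(-83147) = -1/83147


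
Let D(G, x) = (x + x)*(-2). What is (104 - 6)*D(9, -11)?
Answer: 4312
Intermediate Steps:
D(G, x) = -4*x (D(G, x) = (2*x)*(-2) = -4*x)
(104 - 6)*D(9, -11) = (104 - 6)*(-4*(-11)) = 98*44 = 4312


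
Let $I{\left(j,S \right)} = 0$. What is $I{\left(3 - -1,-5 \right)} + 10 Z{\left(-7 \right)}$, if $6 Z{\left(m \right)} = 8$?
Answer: $\frac{40}{3} \approx 13.333$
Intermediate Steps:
$Z{\left(m \right)} = \frac{4}{3}$ ($Z{\left(m \right)} = \frac{1}{6} \cdot 8 = \frac{4}{3}$)
$I{\left(3 - -1,-5 \right)} + 10 Z{\left(-7 \right)} = 0 + 10 \cdot \frac{4}{3} = 0 + \frac{40}{3} = \frac{40}{3}$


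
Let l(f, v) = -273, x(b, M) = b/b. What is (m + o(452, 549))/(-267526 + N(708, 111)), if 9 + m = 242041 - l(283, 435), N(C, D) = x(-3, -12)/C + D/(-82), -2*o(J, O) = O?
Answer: -7025661354/7765783981 ≈ -0.90469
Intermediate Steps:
o(J, O) = -O/2
x(b, M) = 1
N(C, D) = 1/C - D/82 (N(C, D) = 1/C + D/(-82) = 1/C + D*(-1/82) = 1/C - D/82)
m = 242305 (m = -9 + (242041 - 1*(-273)) = -9 + (242041 + 273) = -9 + 242314 = 242305)
(m + o(452, 549))/(-267526 + N(708, 111)) = (242305 - 1/2*549)/(-267526 + (1/708 - 1/82*111)) = (242305 - 549/2)/(-267526 + (1/708 - 111/82)) = 484061/(2*(-267526 - 39253/29028)) = 484061/(2*(-7765783981/29028)) = (484061/2)*(-29028/7765783981) = -7025661354/7765783981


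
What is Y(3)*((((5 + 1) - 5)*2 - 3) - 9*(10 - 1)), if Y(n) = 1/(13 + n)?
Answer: -41/8 ≈ -5.1250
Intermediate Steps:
Y(3)*((((5 + 1) - 5)*2 - 3) - 9*(10 - 1)) = ((((5 + 1) - 5)*2 - 3) - 9*(10 - 1))/(13 + 3) = (((6 - 5)*2 - 3) - 9*9)/16 = ((1*2 - 3) - 81)/16 = ((2 - 3) - 81)/16 = (-1 - 81)/16 = (1/16)*(-82) = -41/8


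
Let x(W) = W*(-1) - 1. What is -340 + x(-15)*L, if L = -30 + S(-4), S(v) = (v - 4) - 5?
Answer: -942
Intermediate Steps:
S(v) = -9 + v (S(v) = (-4 + v) - 5 = -9 + v)
x(W) = -1 - W (x(W) = -W - 1 = -1 - W)
L = -43 (L = -30 + (-9 - 4) = -30 - 13 = -43)
-340 + x(-15)*L = -340 + (-1 - 1*(-15))*(-43) = -340 + (-1 + 15)*(-43) = -340 + 14*(-43) = -340 - 602 = -942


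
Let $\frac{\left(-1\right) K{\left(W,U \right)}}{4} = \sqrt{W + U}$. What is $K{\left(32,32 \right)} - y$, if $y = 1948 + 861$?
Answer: $-2841$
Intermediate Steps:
$K{\left(W,U \right)} = - 4 \sqrt{U + W}$ ($K{\left(W,U \right)} = - 4 \sqrt{W + U} = - 4 \sqrt{U + W}$)
$y = 2809$
$K{\left(32,32 \right)} - y = - 4 \sqrt{32 + 32} - 2809 = - 4 \sqrt{64} - 2809 = \left(-4\right) 8 - 2809 = -32 - 2809 = -2841$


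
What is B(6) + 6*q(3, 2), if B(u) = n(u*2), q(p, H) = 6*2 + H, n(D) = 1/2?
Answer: 169/2 ≈ 84.500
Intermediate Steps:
n(D) = ½
q(p, H) = 12 + H
B(u) = ½
B(6) + 6*q(3, 2) = ½ + 6*(12 + 2) = ½ + 6*14 = ½ + 84 = 169/2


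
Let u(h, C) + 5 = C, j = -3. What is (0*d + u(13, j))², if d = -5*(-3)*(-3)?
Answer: 64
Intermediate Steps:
u(h, C) = -5 + C
d = -45 (d = 15*(-3) = -45)
(0*d + u(13, j))² = (0*(-45) + (-5 - 3))² = (0 - 8)² = (-8)² = 64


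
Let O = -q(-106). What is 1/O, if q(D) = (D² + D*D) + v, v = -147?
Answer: -1/22325 ≈ -4.4793e-5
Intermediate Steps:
q(D) = -147 + 2*D² (q(D) = (D² + D*D) - 147 = (D² + D²) - 147 = 2*D² - 147 = -147 + 2*D²)
O = -22325 (O = -(-147 + 2*(-106)²) = -(-147 + 2*11236) = -(-147 + 22472) = -1*22325 = -22325)
1/O = 1/(-22325) = -1/22325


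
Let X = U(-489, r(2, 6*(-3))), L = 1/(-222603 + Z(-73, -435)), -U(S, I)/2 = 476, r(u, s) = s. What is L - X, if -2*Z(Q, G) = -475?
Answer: 423383910/444731 ≈ 952.00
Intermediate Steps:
Z(Q, G) = 475/2 (Z(Q, G) = -½*(-475) = 475/2)
U(S, I) = -952 (U(S, I) = -2*476 = -952)
L = -2/444731 (L = 1/(-222603 + 475/2) = 1/(-444731/2) = -2/444731 ≈ -4.4971e-6)
X = -952
L - X = -2/444731 - 1*(-952) = -2/444731 + 952 = 423383910/444731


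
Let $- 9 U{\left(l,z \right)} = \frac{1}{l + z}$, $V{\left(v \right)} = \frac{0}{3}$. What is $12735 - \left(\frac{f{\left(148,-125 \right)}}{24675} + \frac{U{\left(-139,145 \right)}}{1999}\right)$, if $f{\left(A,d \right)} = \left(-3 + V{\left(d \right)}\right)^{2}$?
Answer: $\frac{11306843934137}{887855850} \approx 12735.0$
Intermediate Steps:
$V{\left(v \right)} = 0$ ($V{\left(v \right)} = 0 \cdot \frac{1}{3} = 0$)
$U{\left(l,z \right)} = - \frac{1}{9 \left(l + z\right)}$
$f{\left(A,d \right)} = 9$ ($f{\left(A,d \right)} = \left(-3 + 0\right)^{2} = \left(-3\right)^{2} = 9$)
$12735 - \left(\frac{f{\left(148,-125 \right)}}{24675} + \frac{U{\left(-139,145 \right)}}{1999}\right) = 12735 - \left(\frac{9}{24675} + \frac{\left(-1\right) \frac{1}{9 \left(-139\right) + 9 \cdot 145}}{1999}\right) = 12735 - \left(9 \cdot \frac{1}{24675} + - \frac{1}{-1251 + 1305} \cdot \frac{1}{1999}\right) = 12735 - \left(\frac{3}{8225} + - \frac{1}{54} \cdot \frac{1}{1999}\right) = 12735 - \left(\frac{3}{8225} + \left(-1\right) \frac{1}{54} \cdot \frac{1}{1999}\right) = 12735 - \left(\frac{3}{8225} - \frac{1}{107946}\right) = 12735 - \frac{315613}{887855850} = \frac{11306843934137}{887855850}$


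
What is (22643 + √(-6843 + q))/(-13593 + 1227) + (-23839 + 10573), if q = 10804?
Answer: -164069999/12366 - √3961/12366 ≈ -13268.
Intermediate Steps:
(22643 + √(-6843 + q))/(-13593 + 1227) + (-23839 + 10573) = (22643 + √(-6843 + 10804))/(-13593 + 1227) + (-23839 + 10573) = (22643 + √3961)/(-12366) - 13266 = (22643 + √3961)*(-1/12366) - 13266 = (-22643/12366 - √3961/12366) - 13266 = -164069999/12366 - √3961/12366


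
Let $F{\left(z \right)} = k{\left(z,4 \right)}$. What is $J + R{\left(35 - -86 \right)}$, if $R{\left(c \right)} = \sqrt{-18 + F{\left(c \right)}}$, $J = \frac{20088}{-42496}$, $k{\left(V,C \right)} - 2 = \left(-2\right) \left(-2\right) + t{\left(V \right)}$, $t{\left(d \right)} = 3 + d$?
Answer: $- \frac{2511}{5312} + 4 \sqrt{7} \approx 10.11$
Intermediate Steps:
$k{\left(V,C \right)} = 9 + V$ ($k{\left(V,C \right)} = 2 + \left(\left(-2\right) \left(-2\right) + \left(3 + V\right)\right) = 2 + \left(4 + \left(3 + V\right)\right) = 2 + \left(7 + V\right) = 9 + V$)
$F{\left(z \right)} = 9 + z$
$J = - \frac{2511}{5312}$ ($J = 20088 \left(- \frac{1}{42496}\right) = - \frac{2511}{5312} \approx -0.4727$)
$R{\left(c \right)} = \sqrt{-9 + c}$ ($R{\left(c \right)} = \sqrt{-18 + \left(9 + c\right)} = \sqrt{-9 + c}$)
$J + R{\left(35 - -86 \right)} = - \frac{2511}{5312} + \sqrt{-9 + \left(35 - -86\right)} = - \frac{2511}{5312} + \sqrt{-9 + \left(35 + 86\right)} = - \frac{2511}{5312} + \sqrt{-9 + 121} = - \frac{2511}{5312} + \sqrt{112} = - \frac{2511}{5312} + 4 \sqrt{7}$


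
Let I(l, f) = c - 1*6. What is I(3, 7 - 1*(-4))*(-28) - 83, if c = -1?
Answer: 113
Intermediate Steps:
I(l, f) = -7 (I(l, f) = -1 - 1*6 = -1 - 6 = -7)
I(3, 7 - 1*(-4))*(-28) - 83 = -7*(-28) - 83 = 196 - 83 = 113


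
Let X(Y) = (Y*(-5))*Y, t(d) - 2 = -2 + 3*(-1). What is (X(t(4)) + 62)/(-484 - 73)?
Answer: -17/557 ≈ -0.030521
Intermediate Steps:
t(d) = -3 (t(d) = 2 + (-2 + 3*(-1)) = 2 + (-2 - 3) = 2 - 5 = -3)
X(Y) = -5*Y² (X(Y) = (-5*Y)*Y = -5*Y²)
(X(t(4)) + 62)/(-484 - 73) = (-5*(-3)² + 62)/(-484 - 73) = (-5*9 + 62)/(-557) = (-45 + 62)*(-1/557) = 17*(-1/557) = -17/557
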